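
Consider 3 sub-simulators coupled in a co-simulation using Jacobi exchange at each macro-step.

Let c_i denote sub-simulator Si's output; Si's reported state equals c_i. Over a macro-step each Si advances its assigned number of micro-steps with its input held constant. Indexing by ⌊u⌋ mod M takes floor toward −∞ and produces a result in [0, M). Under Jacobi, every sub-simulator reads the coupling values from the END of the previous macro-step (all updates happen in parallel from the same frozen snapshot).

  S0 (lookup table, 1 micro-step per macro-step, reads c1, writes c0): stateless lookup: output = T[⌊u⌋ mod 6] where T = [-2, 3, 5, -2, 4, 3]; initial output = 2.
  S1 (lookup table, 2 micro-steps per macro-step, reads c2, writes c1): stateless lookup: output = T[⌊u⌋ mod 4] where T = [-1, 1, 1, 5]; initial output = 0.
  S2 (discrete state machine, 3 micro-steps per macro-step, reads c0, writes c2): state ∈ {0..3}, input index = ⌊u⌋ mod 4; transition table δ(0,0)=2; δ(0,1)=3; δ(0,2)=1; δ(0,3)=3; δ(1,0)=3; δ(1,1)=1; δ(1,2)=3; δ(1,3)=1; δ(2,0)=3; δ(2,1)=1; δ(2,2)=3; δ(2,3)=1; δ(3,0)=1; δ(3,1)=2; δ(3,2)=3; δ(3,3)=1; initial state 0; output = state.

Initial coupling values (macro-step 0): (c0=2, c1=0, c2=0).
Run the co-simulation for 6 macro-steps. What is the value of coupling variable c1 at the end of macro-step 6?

c1 at macro-step 6 = 1

macro 1: S0 reads c1=0 → after 1×micro: -2; S1 reads c2=0 → after 2×micro: -1; S2 reads c0=2 → after 3×micro: 3 ⇒ (c0=-2, c1=-1, c2=3)
macro 2: S0 reads c1=-1 → after 1×micro: 3; S1 reads c2=3 → after 2×micro: 5; S2 reads c0=-2 → after 3×micro: 3 ⇒ (c0=3, c1=5, c2=3)
macro 3: S0 reads c1=5 → after 1×micro: 3; S1 reads c2=3 → after 2×micro: 5; S2 reads c0=3 → after 3×micro: 1 ⇒ (c0=3, c1=5, c2=1)
macro 4: S0 reads c1=5 → after 1×micro: 3; S1 reads c2=1 → after 2×micro: 1; S2 reads c0=3 → after 3×micro: 1 ⇒ (c0=3, c1=1, c2=1)
macro 5: S0 reads c1=1 → after 1×micro: 3; S1 reads c2=1 → after 2×micro: 1; S2 reads c0=3 → after 3×micro: 1 ⇒ (c0=3, c1=1, c2=1)
macro 6: S0 reads c1=1 → after 1×micro: 3; S1 reads c2=1 → after 2×micro: 1; S2 reads c0=3 → after 3×micro: 1 ⇒ (c0=3, c1=1, c2=1)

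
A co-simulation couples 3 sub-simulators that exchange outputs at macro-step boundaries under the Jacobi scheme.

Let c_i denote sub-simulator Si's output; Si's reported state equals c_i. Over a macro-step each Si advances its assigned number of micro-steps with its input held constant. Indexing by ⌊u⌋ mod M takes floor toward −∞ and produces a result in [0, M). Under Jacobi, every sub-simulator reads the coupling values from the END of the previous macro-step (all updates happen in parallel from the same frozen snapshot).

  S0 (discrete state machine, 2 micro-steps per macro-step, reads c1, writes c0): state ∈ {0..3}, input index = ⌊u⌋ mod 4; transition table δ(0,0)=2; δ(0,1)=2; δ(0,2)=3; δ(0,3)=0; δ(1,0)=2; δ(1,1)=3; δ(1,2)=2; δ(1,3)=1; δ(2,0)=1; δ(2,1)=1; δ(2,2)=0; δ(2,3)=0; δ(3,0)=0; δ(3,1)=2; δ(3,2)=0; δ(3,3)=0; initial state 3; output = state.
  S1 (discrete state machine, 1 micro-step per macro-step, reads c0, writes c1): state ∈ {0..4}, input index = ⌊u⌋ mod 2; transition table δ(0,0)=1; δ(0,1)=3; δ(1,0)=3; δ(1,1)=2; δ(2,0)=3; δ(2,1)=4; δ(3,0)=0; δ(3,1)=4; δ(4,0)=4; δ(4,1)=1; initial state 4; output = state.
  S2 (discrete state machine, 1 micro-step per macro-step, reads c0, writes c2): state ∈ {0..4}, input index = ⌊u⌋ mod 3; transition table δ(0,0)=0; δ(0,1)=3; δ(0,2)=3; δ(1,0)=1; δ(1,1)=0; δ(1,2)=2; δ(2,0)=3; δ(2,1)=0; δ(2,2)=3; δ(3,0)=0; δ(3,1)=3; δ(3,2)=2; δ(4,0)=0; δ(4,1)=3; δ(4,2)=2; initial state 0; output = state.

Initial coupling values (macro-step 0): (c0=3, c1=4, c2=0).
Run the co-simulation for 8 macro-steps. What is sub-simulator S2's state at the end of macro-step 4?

S2 state at macro-step 4 = 0

macro 1: S0 reads c1=4 → after 2×micro: 2; S1 reads c0=3 → after 1×micro: 1; S2 reads c0=3 → after 1×micro: 0 ⇒ (c0=2, c1=1, c2=0)
macro 2: S0 reads c1=1 → after 2×micro: 3; S1 reads c0=2 → after 1×micro: 3; S2 reads c0=2 → after 1×micro: 3 ⇒ (c0=3, c1=3, c2=3)
macro 3: S0 reads c1=3 → after 2×micro: 0; S1 reads c0=3 → after 1×micro: 4; S2 reads c0=3 → after 1×micro: 0 ⇒ (c0=0, c1=4, c2=0)
macro 4: S0 reads c1=4 → after 2×micro: 1; S1 reads c0=0 → after 1×micro: 4; S2 reads c0=0 → after 1×micro: 0 ⇒ (c0=1, c1=4, c2=0)
macro 5: S0 reads c1=4 → after 2×micro: 1; S1 reads c0=1 → after 1×micro: 1; S2 reads c0=1 → after 1×micro: 3 ⇒ (c0=1, c1=1, c2=3)
macro 6: S0 reads c1=1 → after 2×micro: 2; S1 reads c0=1 → after 1×micro: 2; S2 reads c0=1 → after 1×micro: 3 ⇒ (c0=2, c1=2, c2=3)
macro 7: S0 reads c1=2 → after 2×micro: 3; S1 reads c0=2 → after 1×micro: 3; S2 reads c0=2 → after 1×micro: 2 ⇒ (c0=3, c1=3, c2=2)
macro 8: S0 reads c1=3 → after 2×micro: 0; S1 reads c0=3 → after 1×micro: 4; S2 reads c0=3 → after 1×micro: 3 ⇒ (c0=0, c1=4, c2=3)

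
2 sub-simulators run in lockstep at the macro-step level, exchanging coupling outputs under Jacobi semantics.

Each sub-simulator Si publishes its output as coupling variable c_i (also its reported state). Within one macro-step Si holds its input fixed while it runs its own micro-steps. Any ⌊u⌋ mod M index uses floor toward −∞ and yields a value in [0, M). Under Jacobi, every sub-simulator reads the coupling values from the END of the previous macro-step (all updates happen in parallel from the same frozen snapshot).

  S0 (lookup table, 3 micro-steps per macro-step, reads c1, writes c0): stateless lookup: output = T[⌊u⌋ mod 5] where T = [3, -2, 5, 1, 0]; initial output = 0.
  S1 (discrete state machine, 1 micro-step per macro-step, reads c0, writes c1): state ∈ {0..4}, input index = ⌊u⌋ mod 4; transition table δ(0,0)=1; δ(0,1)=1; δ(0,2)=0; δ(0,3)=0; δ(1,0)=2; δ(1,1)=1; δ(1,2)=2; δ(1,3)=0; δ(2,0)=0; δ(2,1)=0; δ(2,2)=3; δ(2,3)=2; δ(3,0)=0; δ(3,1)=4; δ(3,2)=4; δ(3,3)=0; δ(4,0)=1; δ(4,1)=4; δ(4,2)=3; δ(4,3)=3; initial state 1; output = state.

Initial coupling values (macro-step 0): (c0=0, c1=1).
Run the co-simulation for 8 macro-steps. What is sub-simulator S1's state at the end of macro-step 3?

S1 state at macro-step 3 = 4

macro 1: S0 reads c1=1 → after 3×micro: -2; S1 reads c0=0 → after 1×micro: 2 ⇒ (c0=-2, c1=2)
macro 2: S0 reads c1=2 → after 3×micro: 5; S1 reads c0=-2 → after 1×micro: 3 ⇒ (c0=5, c1=3)
macro 3: S0 reads c1=3 → after 3×micro: 1; S1 reads c0=5 → after 1×micro: 4 ⇒ (c0=1, c1=4)
macro 4: S0 reads c1=4 → after 3×micro: 0; S1 reads c0=1 → after 1×micro: 4 ⇒ (c0=0, c1=4)
macro 5: S0 reads c1=4 → after 3×micro: 0; S1 reads c0=0 → after 1×micro: 1 ⇒ (c0=0, c1=1)
macro 6: S0 reads c1=1 → after 3×micro: -2; S1 reads c0=0 → after 1×micro: 2 ⇒ (c0=-2, c1=2)
macro 7: S0 reads c1=2 → after 3×micro: 5; S1 reads c0=-2 → after 1×micro: 3 ⇒ (c0=5, c1=3)
macro 8: S0 reads c1=3 → after 3×micro: 1; S1 reads c0=5 → after 1×micro: 4 ⇒ (c0=1, c1=4)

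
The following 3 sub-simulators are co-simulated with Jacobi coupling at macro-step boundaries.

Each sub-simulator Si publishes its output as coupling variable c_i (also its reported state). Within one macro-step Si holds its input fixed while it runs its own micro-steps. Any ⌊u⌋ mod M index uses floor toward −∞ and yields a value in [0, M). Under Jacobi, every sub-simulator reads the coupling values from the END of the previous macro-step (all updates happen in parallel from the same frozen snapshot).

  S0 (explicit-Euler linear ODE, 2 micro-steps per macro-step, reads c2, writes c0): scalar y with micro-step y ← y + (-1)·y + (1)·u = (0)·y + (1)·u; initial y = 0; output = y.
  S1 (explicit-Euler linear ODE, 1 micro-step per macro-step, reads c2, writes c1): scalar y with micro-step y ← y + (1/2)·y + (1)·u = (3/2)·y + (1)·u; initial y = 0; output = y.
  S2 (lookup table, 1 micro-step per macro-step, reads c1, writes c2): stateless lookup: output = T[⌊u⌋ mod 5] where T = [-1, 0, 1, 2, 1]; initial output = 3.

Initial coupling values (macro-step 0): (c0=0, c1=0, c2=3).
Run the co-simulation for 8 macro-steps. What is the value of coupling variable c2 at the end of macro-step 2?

macro 1: S0 reads c2=3 → after 2×micro: 3; S1 reads c2=3 → after 1×micro: 3; S2 reads c1=0 → after 1×micro: -1 ⇒ (c0=3, c1=3, c2=-1)
macro 2: S0 reads c2=-1 → after 2×micro: -1; S1 reads c2=-1 → after 1×micro: 7/2; S2 reads c1=3 → after 1×micro: 2 ⇒ (c0=-1, c1=7/2, c2=2)
macro 3: S0 reads c2=2 → after 2×micro: 2; S1 reads c2=2 → after 1×micro: 29/4; S2 reads c1=7/2 → after 1×micro: 2 ⇒ (c0=2, c1=29/4, c2=2)
macro 4: S0 reads c2=2 → after 2×micro: 2; S1 reads c2=2 → after 1×micro: 103/8; S2 reads c1=29/4 → after 1×micro: 1 ⇒ (c0=2, c1=103/8, c2=1)
macro 5: S0 reads c2=1 → after 2×micro: 1; S1 reads c2=1 → after 1×micro: 325/16; S2 reads c1=103/8 → after 1×micro: 1 ⇒ (c0=1, c1=325/16, c2=1)
macro 6: S0 reads c2=1 → after 2×micro: 1; S1 reads c2=1 → after 1×micro: 1007/32; S2 reads c1=325/16 → after 1×micro: -1 ⇒ (c0=1, c1=1007/32, c2=-1)
macro 7: S0 reads c2=-1 → after 2×micro: -1; S1 reads c2=-1 → after 1×micro: 2957/64; S2 reads c1=1007/32 → after 1×micro: 0 ⇒ (c0=-1, c1=2957/64, c2=0)
macro 8: S0 reads c2=0 → after 2×micro: 0; S1 reads c2=0 → after 1×micro: 8871/128; S2 reads c1=2957/64 → after 1×micro: 0 ⇒ (c0=0, c1=8871/128, c2=0)

c2 at macro-step 2 = 2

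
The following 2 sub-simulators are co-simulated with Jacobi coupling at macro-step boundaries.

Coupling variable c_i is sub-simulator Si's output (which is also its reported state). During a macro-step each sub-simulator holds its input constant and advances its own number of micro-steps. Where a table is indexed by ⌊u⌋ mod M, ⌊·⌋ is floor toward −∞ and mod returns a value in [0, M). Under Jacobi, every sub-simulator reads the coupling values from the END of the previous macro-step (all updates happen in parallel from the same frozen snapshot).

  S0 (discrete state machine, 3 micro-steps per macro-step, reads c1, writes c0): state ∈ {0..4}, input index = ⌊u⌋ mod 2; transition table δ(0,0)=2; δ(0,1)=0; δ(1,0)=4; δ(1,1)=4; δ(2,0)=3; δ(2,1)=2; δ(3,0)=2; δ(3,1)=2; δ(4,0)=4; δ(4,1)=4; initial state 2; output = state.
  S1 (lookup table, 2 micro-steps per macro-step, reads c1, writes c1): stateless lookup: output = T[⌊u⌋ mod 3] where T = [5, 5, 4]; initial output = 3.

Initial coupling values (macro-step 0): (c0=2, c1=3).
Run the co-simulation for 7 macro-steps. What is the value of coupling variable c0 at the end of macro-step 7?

macro 1: S0 reads c1=3 → after 3×micro: 2; S1 reads c1=3 → after 2×micro: 5 ⇒ (c0=2, c1=5)
macro 2: S0 reads c1=5 → after 3×micro: 2; S1 reads c1=5 → after 2×micro: 4 ⇒ (c0=2, c1=4)
macro 3: S0 reads c1=4 → after 3×micro: 3; S1 reads c1=4 → after 2×micro: 5 ⇒ (c0=3, c1=5)
macro 4: S0 reads c1=5 → after 3×micro: 2; S1 reads c1=5 → after 2×micro: 4 ⇒ (c0=2, c1=4)
macro 5: S0 reads c1=4 → after 3×micro: 3; S1 reads c1=4 → after 2×micro: 5 ⇒ (c0=3, c1=5)
macro 6: S0 reads c1=5 → after 3×micro: 2; S1 reads c1=5 → after 2×micro: 4 ⇒ (c0=2, c1=4)
macro 7: S0 reads c1=4 → after 3×micro: 3; S1 reads c1=4 → after 2×micro: 5 ⇒ (c0=3, c1=5)

c0 at macro-step 7 = 3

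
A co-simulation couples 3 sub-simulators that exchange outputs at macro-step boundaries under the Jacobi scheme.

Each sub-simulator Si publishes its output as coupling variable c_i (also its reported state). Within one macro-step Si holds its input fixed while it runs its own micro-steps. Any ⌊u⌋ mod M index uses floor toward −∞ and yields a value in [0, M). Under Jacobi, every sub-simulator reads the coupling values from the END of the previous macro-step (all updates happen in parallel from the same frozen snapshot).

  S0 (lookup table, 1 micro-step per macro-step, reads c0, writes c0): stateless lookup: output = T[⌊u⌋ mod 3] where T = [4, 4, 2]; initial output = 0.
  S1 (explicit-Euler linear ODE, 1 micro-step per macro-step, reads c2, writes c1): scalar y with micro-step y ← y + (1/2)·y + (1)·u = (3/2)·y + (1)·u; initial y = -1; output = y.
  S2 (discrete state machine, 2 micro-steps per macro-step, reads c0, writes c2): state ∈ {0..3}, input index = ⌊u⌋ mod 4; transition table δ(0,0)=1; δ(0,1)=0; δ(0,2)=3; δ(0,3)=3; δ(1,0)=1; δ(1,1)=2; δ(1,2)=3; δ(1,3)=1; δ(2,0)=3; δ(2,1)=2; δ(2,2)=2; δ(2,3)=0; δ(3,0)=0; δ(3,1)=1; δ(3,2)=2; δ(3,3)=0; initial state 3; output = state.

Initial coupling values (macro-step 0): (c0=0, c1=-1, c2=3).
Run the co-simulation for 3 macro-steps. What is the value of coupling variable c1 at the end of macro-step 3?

macro 1: S0 reads c0=0 → after 1×micro: 4; S1 reads c2=3 → after 1×micro: 3/2; S2 reads c0=0 → after 2×micro: 1 ⇒ (c0=4, c1=3/2, c2=1)
macro 2: S0 reads c0=4 → after 1×micro: 4; S1 reads c2=1 → after 1×micro: 13/4; S2 reads c0=4 → after 2×micro: 1 ⇒ (c0=4, c1=13/4, c2=1)
macro 3: S0 reads c0=4 → after 1×micro: 4; S1 reads c2=1 → after 1×micro: 47/8; S2 reads c0=4 → after 2×micro: 1 ⇒ (c0=4, c1=47/8, c2=1)

c1 at macro-step 3 = 47/8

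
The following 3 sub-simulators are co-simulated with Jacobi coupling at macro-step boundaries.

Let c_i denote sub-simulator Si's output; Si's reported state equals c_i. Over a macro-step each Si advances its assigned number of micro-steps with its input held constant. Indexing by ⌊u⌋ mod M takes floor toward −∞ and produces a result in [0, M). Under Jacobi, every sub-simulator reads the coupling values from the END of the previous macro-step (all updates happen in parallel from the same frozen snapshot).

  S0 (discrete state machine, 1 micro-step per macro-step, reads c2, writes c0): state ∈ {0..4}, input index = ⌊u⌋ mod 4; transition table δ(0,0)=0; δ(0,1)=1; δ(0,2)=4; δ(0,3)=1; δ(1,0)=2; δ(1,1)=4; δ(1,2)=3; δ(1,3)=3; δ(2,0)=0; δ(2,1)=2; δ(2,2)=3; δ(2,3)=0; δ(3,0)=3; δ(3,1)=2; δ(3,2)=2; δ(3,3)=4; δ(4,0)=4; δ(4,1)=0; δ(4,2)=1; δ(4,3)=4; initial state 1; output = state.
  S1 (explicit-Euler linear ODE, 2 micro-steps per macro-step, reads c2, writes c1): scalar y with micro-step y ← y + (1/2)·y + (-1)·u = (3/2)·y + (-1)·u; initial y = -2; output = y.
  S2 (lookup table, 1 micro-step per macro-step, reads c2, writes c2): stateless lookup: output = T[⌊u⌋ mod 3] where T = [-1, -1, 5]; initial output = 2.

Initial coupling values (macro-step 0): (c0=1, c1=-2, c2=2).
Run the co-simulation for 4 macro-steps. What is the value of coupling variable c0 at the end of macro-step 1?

c0 at macro-step 1 = 3

macro 1: S0 reads c2=2 → after 1×micro: 3; S1 reads c2=2 → after 2×micro: -19/2; S2 reads c2=2 → after 1×micro: 5 ⇒ (c0=3, c1=-19/2, c2=5)
macro 2: S0 reads c2=5 → after 1×micro: 2; S1 reads c2=5 → after 2×micro: -271/8; S2 reads c2=5 → after 1×micro: 5 ⇒ (c0=2, c1=-271/8, c2=5)
macro 3: S0 reads c2=5 → after 1×micro: 2; S1 reads c2=5 → after 2×micro: -2839/32; S2 reads c2=5 → after 1×micro: 5 ⇒ (c0=2, c1=-2839/32, c2=5)
macro 4: S0 reads c2=5 → after 1×micro: 2; S1 reads c2=5 → after 2×micro: -27151/128; S2 reads c2=5 → after 1×micro: 5 ⇒ (c0=2, c1=-27151/128, c2=5)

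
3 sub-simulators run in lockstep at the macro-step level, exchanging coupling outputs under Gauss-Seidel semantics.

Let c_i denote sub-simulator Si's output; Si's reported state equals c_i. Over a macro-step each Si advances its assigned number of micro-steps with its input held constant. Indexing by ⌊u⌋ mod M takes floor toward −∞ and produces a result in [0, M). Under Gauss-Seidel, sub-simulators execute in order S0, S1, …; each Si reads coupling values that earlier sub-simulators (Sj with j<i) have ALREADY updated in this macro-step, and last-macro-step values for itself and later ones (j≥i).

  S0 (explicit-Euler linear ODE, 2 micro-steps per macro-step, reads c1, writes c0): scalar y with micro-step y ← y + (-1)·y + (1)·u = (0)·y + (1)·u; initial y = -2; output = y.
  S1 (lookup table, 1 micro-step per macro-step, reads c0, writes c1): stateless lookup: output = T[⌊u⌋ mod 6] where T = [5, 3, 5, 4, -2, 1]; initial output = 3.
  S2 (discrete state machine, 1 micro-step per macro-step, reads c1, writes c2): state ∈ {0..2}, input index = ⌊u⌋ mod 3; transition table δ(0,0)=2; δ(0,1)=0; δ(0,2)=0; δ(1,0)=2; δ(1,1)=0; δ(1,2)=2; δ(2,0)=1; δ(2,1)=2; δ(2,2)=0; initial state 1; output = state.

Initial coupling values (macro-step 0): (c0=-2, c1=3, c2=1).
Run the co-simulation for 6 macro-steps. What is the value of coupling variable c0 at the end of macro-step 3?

c0 at macro-step 3 = -2

macro 1: S0 reads c1=3 → after 2×micro: 3; S1 reads c0=3 → after 1×micro: 4; S2 reads c1=4 → after 1×micro: 0 ⇒ (c0=3, c1=4, c2=0)
macro 2: S0 reads c1=4 → after 2×micro: 4; S1 reads c0=4 → after 1×micro: -2; S2 reads c1=-2 → after 1×micro: 0 ⇒ (c0=4, c1=-2, c2=0)
macro 3: S0 reads c1=-2 → after 2×micro: -2; S1 reads c0=-2 → after 1×micro: -2; S2 reads c1=-2 → after 1×micro: 0 ⇒ (c0=-2, c1=-2, c2=0)
macro 4: S0 reads c1=-2 → after 2×micro: -2; S1 reads c0=-2 → after 1×micro: -2; S2 reads c1=-2 → after 1×micro: 0 ⇒ (c0=-2, c1=-2, c2=0)
macro 5: S0 reads c1=-2 → after 2×micro: -2; S1 reads c0=-2 → after 1×micro: -2; S2 reads c1=-2 → after 1×micro: 0 ⇒ (c0=-2, c1=-2, c2=0)
macro 6: S0 reads c1=-2 → after 2×micro: -2; S1 reads c0=-2 → after 1×micro: -2; S2 reads c1=-2 → after 1×micro: 0 ⇒ (c0=-2, c1=-2, c2=0)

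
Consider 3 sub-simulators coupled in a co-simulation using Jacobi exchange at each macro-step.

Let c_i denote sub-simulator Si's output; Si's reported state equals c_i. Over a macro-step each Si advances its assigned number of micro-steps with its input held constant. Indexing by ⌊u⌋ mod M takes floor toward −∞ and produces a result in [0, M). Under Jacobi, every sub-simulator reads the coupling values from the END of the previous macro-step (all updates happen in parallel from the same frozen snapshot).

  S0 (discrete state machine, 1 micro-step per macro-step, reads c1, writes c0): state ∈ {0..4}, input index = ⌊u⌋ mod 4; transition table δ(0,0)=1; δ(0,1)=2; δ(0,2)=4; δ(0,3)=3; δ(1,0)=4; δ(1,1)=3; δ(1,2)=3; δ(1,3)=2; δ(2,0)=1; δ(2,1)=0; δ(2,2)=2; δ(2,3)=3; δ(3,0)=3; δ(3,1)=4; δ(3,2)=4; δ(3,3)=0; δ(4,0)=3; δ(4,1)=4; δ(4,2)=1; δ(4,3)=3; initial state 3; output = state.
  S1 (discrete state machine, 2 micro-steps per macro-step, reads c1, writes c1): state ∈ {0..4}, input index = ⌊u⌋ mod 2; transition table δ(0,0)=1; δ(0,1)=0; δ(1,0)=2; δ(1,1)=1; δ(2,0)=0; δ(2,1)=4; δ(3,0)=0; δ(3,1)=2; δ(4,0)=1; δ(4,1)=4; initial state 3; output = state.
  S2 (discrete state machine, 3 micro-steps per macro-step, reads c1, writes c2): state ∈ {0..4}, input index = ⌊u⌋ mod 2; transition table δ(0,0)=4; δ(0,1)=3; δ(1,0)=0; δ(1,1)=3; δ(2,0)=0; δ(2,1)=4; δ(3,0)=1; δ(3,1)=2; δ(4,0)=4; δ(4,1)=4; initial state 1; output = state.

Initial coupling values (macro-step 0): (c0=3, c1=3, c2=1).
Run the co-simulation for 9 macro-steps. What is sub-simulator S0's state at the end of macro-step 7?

S0 state at macro-step 7 = 4

macro 1: S0 reads c1=3 → after 1×micro: 0; S1 reads c1=3 → after 2×micro: 4; S2 reads c1=3 → after 3×micro: 4 ⇒ (c0=0, c1=4, c2=4)
macro 2: S0 reads c1=4 → after 1×micro: 1; S1 reads c1=4 → after 2×micro: 2; S2 reads c1=4 → after 3×micro: 4 ⇒ (c0=1, c1=2, c2=4)
macro 3: S0 reads c1=2 → after 1×micro: 3; S1 reads c1=2 → after 2×micro: 1; S2 reads c1=2 → after 3×micro: 4 ⇒ (c0=3, c1=1, c2=4)
macro 4: S0 reads c1=1 → after 1×micro: 4; S1 reads c1=1 → after 2×micro: 1; S2 reads c1=1 → after 3×micro: 4 ⇒ (c0=4, c1=1, c2=4)
macro 5: S0 reads c1=1 → after 1×micro: 4; S1 reads c1=1 → after 2×micro: 1; S2 reads c1=1 → after 3×micro: 4 ⇒ (c0=4, c1=1, c2=4)
macro 6: S0 reads c1=1 → after 1×micro: 4; S1 reads c1=1 → after 2×micro: 1; S2 reads c1=1 → after 3×micro: 4 ⇒ (c0=4, c1=1, c2=4)
macro 7: S0 reads c1=1 → after 1×micro: 4; S1 reads c1=1 → after 2×micro: 1; S2 reads c1=1 → after 3×micro: 4 ⇒ (c0=4, c1=1, c2=4)
macro 8: S0 reads c1=1 → after 1×micro: 4; S1 reads c1=1 → after 2×micro: 1; S2 reads c1=1 → after 3×micro: 4 ⇒ (c0=4, c1=1, c2=4)
macro 9: S0 reads c1=1 → after 1×micro: 4; S1 reads c1=1 → after 2×micro: 1; S2 reads c1=1 → after 3×micro: 4 ⇒ (c0=4, c1=1, c2=4)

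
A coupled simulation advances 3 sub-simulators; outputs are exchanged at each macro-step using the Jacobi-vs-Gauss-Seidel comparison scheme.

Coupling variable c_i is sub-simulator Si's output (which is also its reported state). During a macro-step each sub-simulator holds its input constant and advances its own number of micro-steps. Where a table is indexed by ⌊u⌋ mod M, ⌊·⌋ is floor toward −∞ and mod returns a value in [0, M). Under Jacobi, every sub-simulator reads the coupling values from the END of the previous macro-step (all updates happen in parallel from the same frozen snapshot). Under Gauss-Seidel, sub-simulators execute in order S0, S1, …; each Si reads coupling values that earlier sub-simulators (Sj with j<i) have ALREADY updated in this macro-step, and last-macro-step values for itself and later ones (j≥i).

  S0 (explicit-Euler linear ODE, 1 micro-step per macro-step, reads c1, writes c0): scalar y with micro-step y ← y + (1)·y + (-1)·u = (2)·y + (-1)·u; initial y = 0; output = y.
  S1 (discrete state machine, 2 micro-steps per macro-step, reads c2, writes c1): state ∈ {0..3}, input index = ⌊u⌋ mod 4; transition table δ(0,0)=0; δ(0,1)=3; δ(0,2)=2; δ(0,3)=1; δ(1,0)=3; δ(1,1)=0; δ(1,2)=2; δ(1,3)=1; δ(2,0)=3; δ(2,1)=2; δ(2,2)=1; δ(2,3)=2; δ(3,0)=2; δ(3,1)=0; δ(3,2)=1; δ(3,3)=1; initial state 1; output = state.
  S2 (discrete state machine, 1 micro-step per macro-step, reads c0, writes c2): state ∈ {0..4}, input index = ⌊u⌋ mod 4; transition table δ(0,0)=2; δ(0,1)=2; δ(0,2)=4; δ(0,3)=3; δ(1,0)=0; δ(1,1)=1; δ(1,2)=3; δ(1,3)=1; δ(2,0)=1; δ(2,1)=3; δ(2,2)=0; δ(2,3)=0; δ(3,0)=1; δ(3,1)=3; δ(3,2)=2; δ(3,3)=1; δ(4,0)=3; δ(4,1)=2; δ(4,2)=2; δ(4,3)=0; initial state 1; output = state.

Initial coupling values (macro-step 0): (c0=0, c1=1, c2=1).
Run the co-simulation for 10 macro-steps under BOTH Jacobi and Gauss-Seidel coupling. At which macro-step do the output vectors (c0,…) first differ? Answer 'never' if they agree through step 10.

first divergence at macro-step: 1

[Jacobi] macro 1: S0 reads c1=1 → after 1×micro: -1; S1 reads c2=1 → after 2×micro: 3; S2 reads c0=0 → after 1×micro: 0 ⇒ (c0=-1, c1=3, c2=0)
[Jacobi] macro 2: S0 reads c1=3 → after 1×micro: -5; S1 reads c2=0 → after 2×micro: 3; S2 reads c0=-1 → after 1×micro: 3 ⇒ (c0=-5, c1=3, c2=3)
[Jacobi] macro 3: S0 reads c1=3 → after 1×micro: -13; S1 reads c2=3 → after 2×micro: 1; S2 reads c0=-5 → after 1×micro: 1 ⇒ (c0=-13, c1=1, c2=1)
[Jacobi] macro 4: S0 reads c1=1 → after 1×micro: -27; S1 reads c2=1 → after 2×micro: 3; S2 reads c0=-13 → after 1×micro: 1 ⇒ (c0=-27, c1=3, c2=1)
[Jacobi] macro 5: S0 reads c1=3 → after 1×micro: -57; S1 reads c2=1 → after 2×micro: 3; S2 reads c0=-27 → after 1×micro: 1 ⇒ (c0=-57, c1=3, c2=1)
[Jacobi] macro 6: S0 reads c1=3 → after 1×micro: -117; S1 reads c2=1 → after 2×micro: 3; S2 reads c0=-57 → after 1×micro: 1 ⇒ (c0=-117, c1=3, c2=1)
[Jacobi] macro 7: S0 reads c1=3 → after 1×micro: -237; S1 reads c2=1 → after 2×micro: 3; S2 reads c0=-117 → after 1×micro: 1 ⇒ (c0=-237, c1=3, c2=1)
[Jacobi] macro 8: S0 reads c1=3 → after 1×micro: -477; S1 reads c2=1 → after 2×micro: 3; S2 reads c0=-237 → after 1×micro: 1 ⇒ (c0=-477, c1=3, c2=1)
[Jacobi] macro 9: S0 reads c1=3 → after 1×micro: -957; S1 reads c2=1 → after 2×micro: 3; S2 reads c0=-477 → after 1×micro: 1 ⇒ (c0=-957, c1=3, c2=1)
[Jacobi] macro 10: S0 reads c1=3 → after 1×micro: -1917; S1 reads c2=1 → after 2×micro: 3; S2 reads c0=-957 → after 1×micro: 1 ⇒ (c0=-1917, c1=3, c2=1)
[Gauss-Seidel] macro 1: S0 reads c1=1 → after 1×micro: -1; S1 reads c2=1 → after 2×micro: 3; S2 reads c0=-1 → after 1×micro: 1 ⇒ (c0=-1, c1=3, c2=1)
[Gauss-Seidel] macro 2: S0 reads c1=3 → after 1×micro: -5; S1 reads c2=1 → after 2×micro: 3; S2 reads c0=-5 → after 1×micro: 1 ⇒ (c0=-5, c1=3, c2=1)
[Gauss-Seidel] macro 3: S0 reads c1=3 → after 1×micro: -13; S1 reads c2=1 → after 2×micro: 3; S2 reads c0=-13 → after 1×micro: 1 ⇒ (c0=-13, c1=3, c2=1)
[Gauss-Seidel] macro 4: S0 reads c1=3 → after 1×micro: -29; S1 reads c2=1 → after 2×micro: 3; S2 reads c0=-29 → after 1×micro: 1 ⇒ (c0=-29, c1=3, c2=1)
[Gauss-Seidel] macro 5: S0 reads c1=3 → after 1×micro: -61; S1 reads c2=1 → after 2×micro: 3; S2 reads c0=-61 → after 1×micro: 1 ⇒ (c0=-61, c1=3, c2=1)
[Gauss-Seidel] macro 6: S0 reads c1=3 → after 1×micro: -125; S1 reads c2=1 → after 2×micro: 3; S2 reads c0=-125 → after 1×micro: 1 ⇒ (c0=-125, c1=3, c2=1)
[Gauss-Seidel] macro 7: S0 reads c1=3 → after 1×micro: -253; S1 reads c2=1 → after 2×micro: 3; S2 reads c0=-253 → after 1×micro: 1 ⇒ (c0=-253, c1=3, c2=1)
[Gauss-Seidel] macro 8: S0 reads c1=3 → after 1×micro: -509; S1 reads c2=1 → after 2×micro: 3; S2 reads c0=-509 → after 1×micro: 1 ⇒ (c0=-509, c1=3, c2=1)
[Gauss-Seidel] macro 9: S0 reads c1=3 → after 1×micro: -1021; S1 reads c2=1 → after 2×micro: 3; S2 reads c0=-1021 → after 1×micro: 1 ⇒ (c0=-1021, c1=3, c2=1)
[Gauss-Seidel] macro 10: S0 reads c1=3 → after 1×micro: -2045; S1 reads c2=1 → after 2×micro: 3; S2 reads c0=-2045 → after 1×micro: 1 ⇒ (c0=-2045, c1=3, c2=1)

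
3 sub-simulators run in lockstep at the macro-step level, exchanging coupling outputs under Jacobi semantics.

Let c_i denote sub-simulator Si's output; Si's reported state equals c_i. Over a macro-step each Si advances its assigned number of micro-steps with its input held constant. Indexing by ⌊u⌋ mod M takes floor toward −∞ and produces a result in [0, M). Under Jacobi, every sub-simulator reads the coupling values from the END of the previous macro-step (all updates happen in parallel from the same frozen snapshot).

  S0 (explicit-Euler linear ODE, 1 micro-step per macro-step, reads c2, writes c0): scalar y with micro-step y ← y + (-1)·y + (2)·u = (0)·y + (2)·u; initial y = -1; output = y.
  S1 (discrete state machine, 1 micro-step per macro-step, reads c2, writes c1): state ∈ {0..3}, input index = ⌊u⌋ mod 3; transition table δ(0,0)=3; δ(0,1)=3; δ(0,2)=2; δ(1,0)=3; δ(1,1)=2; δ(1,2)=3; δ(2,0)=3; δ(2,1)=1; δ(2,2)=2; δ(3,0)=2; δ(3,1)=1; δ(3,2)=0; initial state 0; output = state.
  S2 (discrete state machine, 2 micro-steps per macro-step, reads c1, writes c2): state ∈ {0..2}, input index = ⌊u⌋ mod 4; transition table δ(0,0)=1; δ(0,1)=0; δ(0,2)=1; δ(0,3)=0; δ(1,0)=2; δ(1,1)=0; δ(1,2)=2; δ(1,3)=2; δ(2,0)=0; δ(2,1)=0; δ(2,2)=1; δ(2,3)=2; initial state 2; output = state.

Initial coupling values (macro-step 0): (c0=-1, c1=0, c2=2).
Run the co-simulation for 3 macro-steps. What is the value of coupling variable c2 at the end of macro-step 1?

macro 1: S0 reads c2=2 → after 1×micro: 4; S1 reads c2=2 → after 1×micro: 2; S2 reads c1=0 → after 2×micro: 1 ⇒ (c0=4, c1=2, c2=1)
macro 2: S0 reads c2=1 → after 1×micro: 2; S1 reads c2=1 → after 1×micro: 1; S2 reads c1=2 → after 2×micro: 1 ⇒ (c0=2, c1=1, c2=1)
macro 3: S0 reads c2=1 → after 1×micro: 2; S1 reads c2=1 → after 1×micro: 2; S2 reads c1=1 → after 2×micro: 0 ⇒ (c0=2, c1=2, c2=0)

c2 at macro-step 1 = 1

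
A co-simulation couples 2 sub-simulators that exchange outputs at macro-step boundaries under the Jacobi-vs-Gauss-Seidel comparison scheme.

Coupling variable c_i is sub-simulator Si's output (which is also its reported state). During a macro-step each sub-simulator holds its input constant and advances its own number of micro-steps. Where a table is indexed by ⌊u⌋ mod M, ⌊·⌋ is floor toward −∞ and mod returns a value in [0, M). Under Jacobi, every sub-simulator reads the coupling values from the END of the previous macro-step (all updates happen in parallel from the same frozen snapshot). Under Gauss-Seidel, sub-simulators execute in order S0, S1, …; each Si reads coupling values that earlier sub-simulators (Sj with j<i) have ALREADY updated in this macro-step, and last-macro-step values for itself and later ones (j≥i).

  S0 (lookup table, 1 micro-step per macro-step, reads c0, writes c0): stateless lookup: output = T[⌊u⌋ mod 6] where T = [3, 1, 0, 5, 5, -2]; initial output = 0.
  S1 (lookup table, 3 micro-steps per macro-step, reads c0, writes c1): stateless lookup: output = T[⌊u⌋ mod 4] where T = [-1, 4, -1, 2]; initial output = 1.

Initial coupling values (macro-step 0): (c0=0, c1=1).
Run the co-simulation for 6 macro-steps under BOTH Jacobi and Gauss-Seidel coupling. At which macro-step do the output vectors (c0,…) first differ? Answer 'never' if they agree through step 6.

[Jacobi] macro 1: S0 reads c0=0 → after 1×micro: 3; S1 reads c0=0 → after 3×micro: -1 ⇒ (c0=3, c1=-1)
[Jacobi] macro 2: S0 reads c0=3 → after 1×micro: 5; S1 reads c0=3 → after 3×micro: 2 ⇒ (c0=5, c1=2)
[Jacobi] macro 3: S0 reads c0=5 → after 1×micro: -2; S1 reads c0=5 → after 3×micro: 4 ⇒ (c0=-2, c1=4)
[Jacobi] macro 4: S0 reads c0=-2 → after 1×micro: 5; S1 reads c0=-2 → after 3×micro: -1 ⇒ (c0=5, c1=-1)
[Jacobi] macro 5: S0 reads c0=5 → after 1×micro: -2; S1 reads c0=5 → after 3×micro: 4 ⇒ (c0=-2, c1=4)
[Jacobi] macro 6: S0 reads c0=-2 → after 1×micro: 5; S1 reads c0=-2 → after 3×micro: -1 ⇒ (c0=5, c1=-1)
[Gauss-Seidel] macro 1: S0 reads c0=0 → after 1×micro: 3; S1 reads c0=3 → after 3×micro: 2 ⇒ (c0=3, c1=2)
[Gauss-Seidel] macro 2: S0 reads c0=3 → after 1×micro: 5; S1 reads c0=5 → after 3×micro: 4 ⇒ (c0=5, c1=4)
[Gauss-Seidel] macro 3: S0 reads c0=5 → after 1×micro: -2; S1 reads c0=-2 → after 3×micro: -1 ⇒ (c0=-2, c1=-1)
[Gauss-Seidel] macro 4: S0 reads c0=-2 → after 1×micro: 5; S1 reads c0=5 → after 3×micro: 4 ⇒ (c0=5, c1=4)
[Gauss-Seidel] macro 5: S0 reads c0=5 → after 1×micro: -2; S1 reads c0=-2 → after 3×micro: -1 ⇒ (c0=-2, c1=-1)
[Gauss-Seidel] macro 6: S0 reads c0=-2 → after 1×micro: 5; S1 reads c0=5 → after 3×micro: 4 ⇒ (c0=5, c1=4)

first divergence at macro-step: 1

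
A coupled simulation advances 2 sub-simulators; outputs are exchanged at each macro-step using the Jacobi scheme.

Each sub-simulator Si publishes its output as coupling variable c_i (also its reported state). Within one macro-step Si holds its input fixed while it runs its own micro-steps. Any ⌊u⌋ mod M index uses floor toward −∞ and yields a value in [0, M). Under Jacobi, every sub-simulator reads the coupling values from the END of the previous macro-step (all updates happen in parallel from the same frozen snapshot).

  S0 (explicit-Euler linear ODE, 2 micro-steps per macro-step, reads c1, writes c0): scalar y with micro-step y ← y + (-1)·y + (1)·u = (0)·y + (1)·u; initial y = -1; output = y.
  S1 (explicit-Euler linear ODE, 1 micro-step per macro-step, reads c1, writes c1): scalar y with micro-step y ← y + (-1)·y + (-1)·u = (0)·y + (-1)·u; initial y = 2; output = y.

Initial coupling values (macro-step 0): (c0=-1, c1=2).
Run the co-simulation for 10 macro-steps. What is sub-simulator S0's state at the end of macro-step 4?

macro 1: S0 reads c1=2 → after 2×micro: 2; S1 reads c1=2 → after 1×micro: -2 ⇒ (c0=2, c1=-2)
macro 2: S0 reads c1=-2 → after 2×micro: -2; S1 reads c1=-2 → after 1×micro: 2 ⇒ (c0=-2, c1=2)
macro 3: S0 reads c1=2 → after 2×micro: 2; S1 reads c1=2 → after 1×micro: -2 ⇒ (c0=2, c1=-2)
macro 4: S0 reads c1=-2 → after 2×micro: -2; S1 reads c1=-2 → after 1×micro: 2 ⇒ (c0=-2, c1=2)
macro 5: S0 reads c1=2 → after 2×micro: 2; S1 reads c1=2 → after 1×micro: -2 ⇒ (c0=2, c1=-2)
macro 6: S0 reads c1=-2 → after 2×micro: -2; S1 reads c1=-2 → after 1×micro: 2 ⇒ (c0=-2, c1=2)
macro 7: S0 reads c1=2 → after 2×micro: 2; S1 reads c1=2 → after 1×micro: -2 ⇒ (c0=2, c1=-2)
macro 8: S0 reads c1=-2 → after 2×micro: -2; S1 reads c1=-2 → after 1×micro: 2 ⇒ (c0=-2, c1=2)
macro 9: S0 reads c1=2 → after 2×micro: 2; S1 reads c1=2 → after 1×micro: -2 ⇒ (c0=2, c1=-2)
macro 10: S0 reads c1=-2 → after 2×micro: -2; S1 reads c1=-2 → after 1×micro: 2 ⇒ (c0=-2, c1=2)

S0 state at macro-step 4 = -2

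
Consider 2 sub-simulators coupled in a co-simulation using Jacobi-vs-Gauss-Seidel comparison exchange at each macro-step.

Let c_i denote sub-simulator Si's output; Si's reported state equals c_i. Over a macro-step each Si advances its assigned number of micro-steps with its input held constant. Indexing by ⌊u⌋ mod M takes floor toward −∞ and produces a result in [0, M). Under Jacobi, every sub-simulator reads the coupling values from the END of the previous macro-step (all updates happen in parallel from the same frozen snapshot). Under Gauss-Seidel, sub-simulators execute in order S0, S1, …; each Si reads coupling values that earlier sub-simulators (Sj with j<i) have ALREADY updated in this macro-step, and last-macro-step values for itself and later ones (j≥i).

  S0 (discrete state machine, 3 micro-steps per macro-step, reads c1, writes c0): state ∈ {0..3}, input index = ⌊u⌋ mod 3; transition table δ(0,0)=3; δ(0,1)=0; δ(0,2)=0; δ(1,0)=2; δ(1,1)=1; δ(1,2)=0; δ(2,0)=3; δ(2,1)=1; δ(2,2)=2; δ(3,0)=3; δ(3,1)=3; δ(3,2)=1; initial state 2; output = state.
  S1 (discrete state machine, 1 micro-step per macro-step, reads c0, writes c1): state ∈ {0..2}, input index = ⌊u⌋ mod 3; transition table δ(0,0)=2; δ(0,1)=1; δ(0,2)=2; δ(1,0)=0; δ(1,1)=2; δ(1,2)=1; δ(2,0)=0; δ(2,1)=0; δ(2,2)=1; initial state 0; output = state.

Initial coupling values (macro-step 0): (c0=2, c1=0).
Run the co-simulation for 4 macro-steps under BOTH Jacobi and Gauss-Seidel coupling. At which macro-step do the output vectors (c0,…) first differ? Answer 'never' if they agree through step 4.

first divergence at macro-step: never

[Jacobi] macro 1: S0 reads c1=0 → after 3×micro: 3; S1 reads c0=2 → after 1×micro: 2 ⇒ (c0=3, c1=2)
[Jacobi] macro 2: S0 reads c1=2 → after 3×micro: 0; S1 reads c0=3 → after 1×micro: 0 ⇒ (c0=0, c1=0)
[Jacobi] macro 3: S0 reads c1=0 → after 3×micro: 3; S1 reads c0=0 → after 1×micro: 2 ⇒ (c0=3, c1=2)
[Jacobi] macro 4: S0 reads c1=2 → after 3×micro: 0; S1 reads c0=3 → after 1×micro: 0 ⇒ (c0=0, c1=0)
[Gauss-Seidel] macro 1: S0 reads c1=0 → after 3×micro: 3; S1 reads c0=3 → after 1×micro: 2 ⇒ (c0=3, c1=2)
[Gauss-Seidel] macro 2: S0 reads c1=2 → after 3×micro: 0; S1 reads c0=0 → after 1×micro: 0 ⇒ (c0=0, c1=0)
[Gauss-Seidel] macro 3: S0 reads c1=0 → after 3×micro: 3; S1 reads c0=3 → after 1×micro: 2 ⇒ (c0=3, c1=2)
[Gauss-Seidel] macro 4: S0 reads c1=2 → after 3×micro: 0; S1 reads c0=0 → after 1×micro: 0 ⇒ (c0=0, c1=0)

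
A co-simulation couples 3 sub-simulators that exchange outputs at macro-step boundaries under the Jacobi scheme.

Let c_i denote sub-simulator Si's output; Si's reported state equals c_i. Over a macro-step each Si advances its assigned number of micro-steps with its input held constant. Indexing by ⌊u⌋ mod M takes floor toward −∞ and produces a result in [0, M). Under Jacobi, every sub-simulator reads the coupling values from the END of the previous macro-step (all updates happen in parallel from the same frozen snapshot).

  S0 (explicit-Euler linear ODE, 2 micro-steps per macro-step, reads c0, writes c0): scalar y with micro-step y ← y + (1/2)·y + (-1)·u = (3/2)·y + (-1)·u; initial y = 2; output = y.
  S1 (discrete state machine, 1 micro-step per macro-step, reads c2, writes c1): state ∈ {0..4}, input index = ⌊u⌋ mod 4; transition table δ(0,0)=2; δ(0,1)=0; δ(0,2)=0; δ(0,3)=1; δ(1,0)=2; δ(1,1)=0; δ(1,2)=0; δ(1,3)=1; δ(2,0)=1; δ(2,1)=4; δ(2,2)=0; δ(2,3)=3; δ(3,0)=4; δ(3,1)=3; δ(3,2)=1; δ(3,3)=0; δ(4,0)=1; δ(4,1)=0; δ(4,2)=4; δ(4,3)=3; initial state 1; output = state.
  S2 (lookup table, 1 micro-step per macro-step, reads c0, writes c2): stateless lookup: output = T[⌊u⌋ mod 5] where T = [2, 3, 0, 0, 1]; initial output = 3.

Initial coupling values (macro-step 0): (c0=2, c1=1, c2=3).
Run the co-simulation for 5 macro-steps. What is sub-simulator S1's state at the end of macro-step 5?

macro 1: S0 reads c0=2 → after 2×micro: -1/2; S1 reads c2=3 → after 1×micro: 1; S2 reads c0=2 → after 1×micro: 0 ⇒ (c0=-1/2, c1=1, c2=0)
macro 2: S0 reads c0=-1/2 → after 2×micro: 1/8; S1 reads c2=0 → after 1×micro: 2; S2 reads c0=-1/2 → after 1×micro: 1 ⇒ (c0=1/8, c1=2, c2=1)
macro 3: S0 reads c0=1/8 → after 2×micro: -1/32; S1 reads c2=1 → after 1×micro: 4; S2 reads c0=1/8 → after 1×micro: 2 ⇒ (c0=-1/32, c1=4, c2=2)
macro 4: S0 reads c0=-1/32 → after 2×micro: 1/128; S1 reads c2=2 → after 1×micro: 4; S2 reads c0=-1/32 → after 1×micro: 1 ⇒ (c0=1/128, c1=4, c2=1)
macro 5: S0 reads c0=1/128 → after 2×micro: -1/512; S1 reads c2=1 → after 1×micro: 0; S2 reads c0=1/128 → after 1×micro: 2 ⇒ (c0=-1/512, c1=0, c2=2)

S1 state at macro-step 5 = 0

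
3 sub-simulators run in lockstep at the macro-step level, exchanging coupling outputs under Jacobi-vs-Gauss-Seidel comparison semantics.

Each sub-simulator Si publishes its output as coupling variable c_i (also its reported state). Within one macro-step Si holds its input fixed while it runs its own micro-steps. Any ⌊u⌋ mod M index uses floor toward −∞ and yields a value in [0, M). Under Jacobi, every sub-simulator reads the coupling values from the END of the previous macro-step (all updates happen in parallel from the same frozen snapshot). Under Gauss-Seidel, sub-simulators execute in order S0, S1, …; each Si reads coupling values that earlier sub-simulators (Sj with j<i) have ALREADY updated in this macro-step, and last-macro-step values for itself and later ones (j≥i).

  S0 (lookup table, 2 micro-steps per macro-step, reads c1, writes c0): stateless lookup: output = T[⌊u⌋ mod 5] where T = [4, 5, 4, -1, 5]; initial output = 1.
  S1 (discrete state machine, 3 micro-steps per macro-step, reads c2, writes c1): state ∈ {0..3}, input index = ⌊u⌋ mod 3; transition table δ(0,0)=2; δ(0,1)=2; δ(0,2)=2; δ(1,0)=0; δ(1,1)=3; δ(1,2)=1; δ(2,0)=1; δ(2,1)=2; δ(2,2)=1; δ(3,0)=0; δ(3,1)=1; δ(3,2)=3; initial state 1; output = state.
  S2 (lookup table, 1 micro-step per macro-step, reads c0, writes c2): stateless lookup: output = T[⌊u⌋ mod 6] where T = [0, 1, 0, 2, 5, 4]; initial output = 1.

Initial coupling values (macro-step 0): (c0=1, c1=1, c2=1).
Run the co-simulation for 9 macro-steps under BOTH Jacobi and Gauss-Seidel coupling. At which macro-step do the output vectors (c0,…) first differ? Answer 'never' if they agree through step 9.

first divergence at macro-step: 1

[Jacobi] macro 1: S0 reads c1=1 → after 2×micro: 5; S1 reads c2=1 → after 3×micro: 3; S2 reads c0=1 → after 1×micro: 1 ⇒ (c0=5, c1=3, c2=1)
[Jacobi] macro 2: S0 reads c1=3 → after 2×micro: -1; S1 reads c2=1 → after 3×micro: 1; S2 reads c0=5 → after 1×micro: 4 ⇒ (c0=-1, c1=1, c2=4)
[Jacobi] macro 3: S0 reads c1=1 → after 2×micro: 5; S1 reads c2=4 → after 3×micro: 3; S2 reads c0=-1 → after 1×micro: 4 ⇒ (c0=5, c1=3, c2=4)
[Jacobi] macro 4: S0 reads c1=3 → after 2×micro: -1; S1 reads c2=4 → after 3×micro: 1; S2 reads c0=5 → after 1×micro: 4 ⇒ (c0=-1, c1=1, c2=4)
[Jacobi] macro 5: S0 reads c1=1 → after 2×micro: 5; S1 reads c2=4 → after 3×micro: 3; S2 reads c0=-1 → after 1×micro: 4 ⇒ (c0=5, c1=3, c2=4)
[Jacobi] macro 6: S0 reads c1=3 → after 2×micro: -1; S1 reads c2=4 → after 3×micro: 1; S2 reads c0=5 → after 1×micro: 4 ⇒ (c0=-1, c1=1, c2=4)
[Jacobi] macro 7: S0 reads c1=1 → after 2×micro: 5; S1 reads c2=4 → after 3×micro: 3; S2 reads c0=-1 → after 1×micro: 4 ⇒ (c0=5, c1=3, c2=4)
[Jacobi] macro 8: S0 reads c1=3 → after 2×micro: -1; S1 reads c2=4 → after 3×micro: 1; S2 reads c0=5 → after 1×micro: 4 ⇒ (c0=-1, c1=1, c2=4)
[Jacobi] macro 9: S0 reads c1=1 → after 2×micro: 5; S1 reads c2=4 → after 3×micro: 3; S2 reads c0=-1 → after 1×micro: 4 ⇒ (c0=5, c1=3, c2=4)
[Gauss-Seidel] macro 1: S0 reads c1=1 → after 2×micro: 5; S1 reads c2=1 → after 3×micro: 3; S2 reads c0=5 → after 1×micro: 4 ⇒ (c0=5, c1=3, c2=4)
[Gauss-Seidel] macro 2: S0 reads c1=3 → after 2×micro: -1; S1 reads c2=4 → after 3×micro: 1; S2 reads c0=-1 → after 1×micro: 4 ⇒ (c0=-1, c1=1, c2=4)
[Gauss-Seidel] macro 3: S0 reads c1=1 → after 2×micro: 5; S1 reads c2=4 → after 3×micro: 3; S2 reads c0=5 → after 1×micro: 4 ⇒ (c0=5, c1=3, c2=4)
[Gauss-Seidel] macro 4: S0 reads c1=3 → after 2×micro: -1; S1 reads c2=4 → after 3×micro: 1; S2 reads c0=-1 → after 1×micro: 4 ⇒ (c0=-1, c1=1, c2=4)
[Gauss-Seidel] macro 5: S0 reads c1=1 → after 2×micro: 5; S1 reads c2=4 → after 3×micro: 3; S2 reads c0=5 → after 1×micro: 4 ⇒ (c0=5, c1=3, c2=4)
[Gauss-Seidel] macro 6: S0 reads c1=3 → after 2×micro: -1; S1 reads c2=4 → after 3×micro: 1; S2 reads c0=-1 → after 1×micro: 4 ⇒ (c0=-1, c1=1, c2=4)
[Gauss-Seidel] macro 7: S0 reads c1=1 → after 2×micro: 5; S1 reads c2=4 → after 3×micro: 3; S2 reads c0=5 → after 1×micro: 4 ⇒ (c0=5, c1=3, c2=4)
[Gauss-Seidel] macro 8: S0 reads c1=3 → after 2×micro: -1; S1 reads c2=4 → after 3×micro: 1; S2 reads c0=-1 → after 1×micro: 4 ⇒ (c0=-1, c1=1, c2=4)
[Gauss-Seidel] macro 9: S0 reads c1=1 → after 2×micro: 5; S1 reads c2=4 → after 3×micro: 3; S2 reads c0=5 → after 1×micro: 4 ⇒ (c0=5, c1=3, c2=4)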